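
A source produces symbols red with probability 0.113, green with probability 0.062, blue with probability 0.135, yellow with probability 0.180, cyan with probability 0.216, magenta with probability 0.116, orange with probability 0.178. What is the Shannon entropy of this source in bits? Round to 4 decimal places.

H = −Σ pᵢ log₂ pᵢ.
−0.113·log₂(0.113) = 0.3555
−0.062·log₂(0.062) = 0.2487
−0.135·log₂(0.135) = 0.3900
−0.180·log₂(0.180) = 0.4453
−0.216·log₂(0.216) = 0.4776
−0.116·log₂(0.116) = 0.3605
−0.178·log₂(0.178) = 0.4432
Sum ≈ 2.7208 → 2.7208 bits.

2.7208 bits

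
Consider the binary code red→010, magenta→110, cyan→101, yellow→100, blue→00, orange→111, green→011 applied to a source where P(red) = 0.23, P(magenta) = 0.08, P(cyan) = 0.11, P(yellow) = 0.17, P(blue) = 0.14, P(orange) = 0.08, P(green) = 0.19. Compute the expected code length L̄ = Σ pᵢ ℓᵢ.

2.86 bits/symbol

L̄ = Σ pᵢ·ℓᵢ = 0.23·3 + 0.08·3 + 0.11·3 + 0.17·3 + 0.14·2 + 0.08·3 + 0.19·3 = 2.86 bits/symbol.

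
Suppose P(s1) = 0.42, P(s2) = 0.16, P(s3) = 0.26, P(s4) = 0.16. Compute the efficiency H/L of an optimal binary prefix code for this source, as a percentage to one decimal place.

Entropy H = −Σ p log₂ p ≈ 1.8770 bits.
Huffman merges: 4/25+4/25→8/25; 13/50+8/25→29/50; 21/50+29/50→1. L = 19/10 ≈ 1.9000.
Efficiency = H/L = 1.8770/1.9000 = 98.8%.

98.8%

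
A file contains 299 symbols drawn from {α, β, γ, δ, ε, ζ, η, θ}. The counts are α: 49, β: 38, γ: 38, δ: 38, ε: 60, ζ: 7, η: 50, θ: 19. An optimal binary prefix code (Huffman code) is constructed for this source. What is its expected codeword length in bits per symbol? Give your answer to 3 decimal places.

2.886 bits/symbol

Probabilities are the counts divided by 299.
Repeatedly combine the two least-probable nodes; the expected code length is the sum of the merged weights.
merge 7/299 + 19/299 → 2/23
merge 2/23 + 38/299 → 64/299
merge 38/299 + 38/299 → 76/299
merge 49/299 + 50/299 → 99/299
merge 60/299 + 64/299 → 124/299
merge 76/299 + 99/299 → 175/299
merge 124/299 + 175/299 → 1
L = 2/23 + 64/299 + 76/299 + 99/299 + 124/299 + 175/299 + 1 = 863/299 ≈ 2.886 bits/symbol.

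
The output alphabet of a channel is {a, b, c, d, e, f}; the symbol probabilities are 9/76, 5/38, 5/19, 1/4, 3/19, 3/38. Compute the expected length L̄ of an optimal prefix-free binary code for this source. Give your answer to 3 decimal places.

2.487 bits/symbol

Repeatedly combine the two least-probable nodes; the expected code length is the sum of the merged weights.
merge 3/38 + 9/76 → 15/76
merge 5/38 + 3/19 → 11/38
merge 15/76 + 1/4 → 17/38
merge 5/19 + 11/38 → 21/38
merge 17/38 + 21/38 → 1
L = 15/76 + 11/38 + 17/38 + 21/38 + 1 = 189/76 ≈ 2.487 bits/symbol.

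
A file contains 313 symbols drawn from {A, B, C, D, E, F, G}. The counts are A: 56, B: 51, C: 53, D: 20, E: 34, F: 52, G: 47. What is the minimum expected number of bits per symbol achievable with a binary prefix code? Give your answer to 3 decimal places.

Probabilities are the counts divided by 313.
Repeatedly combine the two least-probable nodes; the expected code length is the sum of the merged weights.
merge 20/313 + 34/313 → 54/313
merge 47/313 + 51/313 → 98/313
merge 52/313 + 53/313 → 105/313
merge 54/313 + 56/313 → 110/313
merge 98/313 + 105/313 → 203/313
merge 110/313 + 203/313 → 1
L = 54/313 + 98/313 + 105/313 + 110/313 + 203/313 + 1 = 883/313 ≈ 2.821 bits/symbol.

2.821 bits/symbol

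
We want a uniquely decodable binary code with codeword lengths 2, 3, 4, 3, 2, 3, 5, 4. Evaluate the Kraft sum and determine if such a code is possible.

1.03125; no

With common denominator 2^5 = 32: Σ 2^(−ℓᵢ) = 8/32 + 4/32 + 2/32 + 4/32 + 8/32 + 4/32 + 1/32 + 2/32 = 33/32 = 1.03125.
Kraft's inequality requires Σ ≤ 1; here Σ = 1.03125 > 1, so no such prefix code exists.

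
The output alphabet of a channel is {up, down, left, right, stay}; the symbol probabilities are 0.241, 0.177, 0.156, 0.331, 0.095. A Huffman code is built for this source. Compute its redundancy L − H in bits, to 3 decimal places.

Entropy H = −Σ p log₂ p ≈ 2.2057 bits.
Huffman merges: 19/200+39/250→251/1000; 177/1000+241/1000→209/500; 251/1000+331/1000→291/500; 209/500+291/500→1. L = 2251/1000 ≈ 2.2510.
L − H = 2.2510 − 2.2057 = 0.045 bits.

0.045 bits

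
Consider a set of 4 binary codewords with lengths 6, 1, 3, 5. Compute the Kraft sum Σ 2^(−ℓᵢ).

0.671875

With common denominator 2^6 = 64: Σ 2^(−ℓᵢ) = 1/64 + 32/64 + 8/64 + 2/64 = 43/64 = 0.671875.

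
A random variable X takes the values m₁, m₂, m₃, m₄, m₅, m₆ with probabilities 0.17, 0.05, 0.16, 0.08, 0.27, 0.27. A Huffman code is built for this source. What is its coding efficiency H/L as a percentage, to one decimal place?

98.6%

Entropy H = −Σ p log₂ p ≈ 2.3853 bits.
Huffman merges: 1/20+2/25→13/100; 13/100+4/25→29/100; 17/100+27/100→11/25; 27/100+29/100→14/25; 11/25+14/25→1. L = 121/50 ≈ 2.4200.
Efficiency = H/L = 2.3853/2.4200 = 98.6%.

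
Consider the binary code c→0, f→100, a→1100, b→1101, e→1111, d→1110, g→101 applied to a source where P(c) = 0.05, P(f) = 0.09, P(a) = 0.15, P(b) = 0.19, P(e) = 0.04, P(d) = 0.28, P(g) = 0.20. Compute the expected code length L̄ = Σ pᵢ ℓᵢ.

3.56 bits/symbol

L̄ = Σ pᵢ·ℓᵢ = 0.05·1 + 0.09·3 + 0.15·4 + 0.19·4 + 0.04·4 + 0.28·4 + 0.20·3 = 3.56 bits/symbol.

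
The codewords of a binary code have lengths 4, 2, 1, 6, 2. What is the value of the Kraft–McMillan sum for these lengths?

1.078125

With common denominator 2^6 = 64: Σ 2^(−ℓᵢ) = 4/64 + 16/64 + 32/64 + 1/64 + 16/64 = 69/64 = 1.078125.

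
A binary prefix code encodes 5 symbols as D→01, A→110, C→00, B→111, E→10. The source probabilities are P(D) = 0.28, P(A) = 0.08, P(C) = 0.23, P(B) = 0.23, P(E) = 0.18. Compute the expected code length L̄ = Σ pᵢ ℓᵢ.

L̄ = Σ pᵢ·ℓᵢ = 0.28·2 + 0.08·3 + 0.23·2 + 0.23·3 + 0.18·2 = 2.31 bits/symbol.

2.31 bits/symbol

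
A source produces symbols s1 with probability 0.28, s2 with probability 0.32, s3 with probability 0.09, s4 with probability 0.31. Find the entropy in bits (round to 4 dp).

1.8767 bits

H = −Σ pᵢ log₂ pᵢ.
−0.28·log₂(0.28) = 0.5142
−0.32·log₂(0.32) = 0.5260
−0.09·log₂(0.09) = 0.3127
−0.31·log₂(0.31) = 0.5238
Sum ≈ 1.8767 → 1.8767 bits.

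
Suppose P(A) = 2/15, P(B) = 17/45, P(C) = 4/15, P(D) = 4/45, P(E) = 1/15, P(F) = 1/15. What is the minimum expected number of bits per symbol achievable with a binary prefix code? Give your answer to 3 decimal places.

Repeatedly combine the two least-probable nodes; the expected code length is the sum of the merged weights.
merge 1/15 + 1/15 → 2/15
merge 4/45 + 2/15 → 2/9
merge 2/15 + 2/9 → 16/45
merge 4/15 + 16/45 → 28/45
merge 17/45 + 28/45 → 1
L = 2/15 + 2/9 + 16/45 + 28/45 + 1 = 7/3 ≈ 2.333 bits/symbol.

2.333 bits/symbol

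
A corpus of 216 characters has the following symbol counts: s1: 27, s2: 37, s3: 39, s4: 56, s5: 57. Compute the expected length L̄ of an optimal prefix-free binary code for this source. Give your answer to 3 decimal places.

2.296 bits/symbol

Probabilities are the counts divided by 216.
Repeatedly combine the two least-probable nodes; the expected code length is the sum of the merged weights.
merge 1/8 + 37/216 → 8/27
merge 13/72 + 7/27 → 95/216
merge 19/72 + 8/27 → 121/216
merge 95/216 + 121/216 → 1
L = 8/27 + 95/216 + 121/216 + 1 = 62/27 ≈ 2.296 bits/symbol.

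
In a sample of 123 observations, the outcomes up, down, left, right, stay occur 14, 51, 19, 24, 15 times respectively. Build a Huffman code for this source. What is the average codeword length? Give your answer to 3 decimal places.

2.171 bits/symbol

Probabilities are the counts divided by 123.
Repeatedly combine the two least-probable nodes; the expected code length is the sum of the merged weights.
merge 14/123 + 5/41 → 29/123
merge 19/123 + 8/41 → 43/123
merge 29/123 + 43/123 → 24/41
merge 17/41 + 24/41 → 1
L = 29/123 + 43/123 + 24/41 + 1 = 89/41 ≈ 2.171 bits/symbol.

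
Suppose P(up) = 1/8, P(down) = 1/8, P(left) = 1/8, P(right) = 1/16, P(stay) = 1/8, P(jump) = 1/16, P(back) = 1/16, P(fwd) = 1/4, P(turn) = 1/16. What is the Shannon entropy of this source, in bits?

Each probability is a power of 1/2, so log₂(1/p) is an integer.
H = Σ p·log₂(1/p) = 1/8·3 + 1/8·3 + 1/8·3 + 1/16·4 + 1/8·3 + 1/16·4 + 1/16·4 + 1/4·2 + 1/16·4 = 3 bits.

3 bits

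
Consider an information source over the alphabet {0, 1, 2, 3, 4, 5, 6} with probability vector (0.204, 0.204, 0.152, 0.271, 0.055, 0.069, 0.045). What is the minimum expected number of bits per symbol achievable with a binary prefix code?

Repeatedly combine the two least-probable nodes; the expected code length is the sum of the merged weights.
merge 9/200 + 11/200 → 1/10
merge 69/1000 + 1/10 → 169/1000
merge 19/125 + 169/1000 → 321/1000
merge 51/250 + 51/250 → 51/125
merge 271/1000 + 321/1000 → 74/125
merge 51/125 + 74/125 → 1
L = 1/10 + 169/1000 + 321/1000 + 51/125 + 74/125 + 1 = 259/100 = 2.59 bits/symbol.

2.59 bits/symbol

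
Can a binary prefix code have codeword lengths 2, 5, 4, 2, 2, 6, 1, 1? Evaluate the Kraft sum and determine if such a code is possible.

With common denominator 2^6 = 64: Σ 2^(−ℓᵢ) = 16/64 + 2/64 + 4/64 + 16/64 + 16/64 + 1/64 + 32/64 + 32/64 = 119/64 = 1.859375.
Kraft's inequality requires Σ ≤ 1; here Σ = 1.859375 > 1, so no such prefix code exists.

1.859375; no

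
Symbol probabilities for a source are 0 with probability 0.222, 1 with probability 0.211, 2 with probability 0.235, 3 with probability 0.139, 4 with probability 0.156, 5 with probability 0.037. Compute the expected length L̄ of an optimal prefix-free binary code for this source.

Repeatedly combine the two least-probable nodes; the expected code length is the sum of the merged weights.
merge 37/1000 + 139/1000 → 22/125
merge 39/250 + 22/125 → 83/250
merge 211/1000 + 111/500 → 433/1000
merge 47/200 + 83/250 → 567/1000
merge 433/1000 + 567/1000 → 1
L = 22/125 + 83/250 + 433/1000 + 567/1000 + 1 = 627/250 = 2.508 bits/symbol.

2.508 bits/symbol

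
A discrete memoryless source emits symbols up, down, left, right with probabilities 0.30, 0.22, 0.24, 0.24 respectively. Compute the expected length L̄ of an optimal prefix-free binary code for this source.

Repeatedly combine the two least-probable nodes; the expected code length is the sum of the merged weights.
merge 11/50 + 6/25 → 23/50
merge 6/25 + 3/10 → 27/50
merge 23/50 + 27/50 → 1
L = 23/50 + 27/50 + 1 = 2 bits/symbol.

2 bits/symbol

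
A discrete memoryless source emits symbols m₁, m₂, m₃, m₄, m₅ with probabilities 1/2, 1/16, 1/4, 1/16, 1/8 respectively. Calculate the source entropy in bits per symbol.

Each probability is a power of 1/2, so log₂(1/p) is an integer.
H = Σ p·log₂(1/p) = 1/2·1 + 1/16·4 + 1/4·2 + 1/16·4 + 1/8·3 = 1.875 bits.

1.875 bits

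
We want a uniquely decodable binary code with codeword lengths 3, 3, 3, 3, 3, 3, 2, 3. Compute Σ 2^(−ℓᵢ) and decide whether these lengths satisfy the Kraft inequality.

1.125; no

With common denominator 2^3 = 8: Σ 2^(−ℓᵢ) = 1/8 + 1/8 + 1/8 + 1/8 + 1/8 + 1/8 + 2/8 + 1/8 = 9/8 = 1.125.
Kraft's inequality requires Σ ≤ 1; here Σ = 1.125 > 1, so no such prefix code exists.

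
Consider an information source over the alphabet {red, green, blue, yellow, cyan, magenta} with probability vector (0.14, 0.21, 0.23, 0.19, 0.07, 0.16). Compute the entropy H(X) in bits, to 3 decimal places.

H = −Σ pᵢ log₂ pᵢ.
−0.14·log₂(0.14) = 0.3971
−0.21·log₂(0.21) = 0.4728
−0.23·log₂(0.23) = 0.4877
−0.19·log₂(0.19) = 0.4552
−0.07·log₂(0.07) = 0.2686
−0.16·log₂(0.16) = 0.4230
Sum ≈ 2.5044 → 2.504 bits.

2.504 bits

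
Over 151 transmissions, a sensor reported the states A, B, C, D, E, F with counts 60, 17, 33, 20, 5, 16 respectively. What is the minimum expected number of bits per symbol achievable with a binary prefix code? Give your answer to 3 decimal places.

2.344 bits/symbol

Probabilities are the counts divided by 151.
Repeatedly combine the two least-probable nodes; the expected code length is the sum of the merged weights.
merge 5/151 + 16/151 → 21/151
merge 17/151 + 20/151 → 37/151
merge 21/151 + 33/151 → 54/151
merge 37/151 + 54/151 → 91/151
merge 60/151 + 91/151 → 1
L = 21/151 + 37/151 + 54/151 + 91/151 + 1 = 354/151 ≈ 2.344 bits/symbol.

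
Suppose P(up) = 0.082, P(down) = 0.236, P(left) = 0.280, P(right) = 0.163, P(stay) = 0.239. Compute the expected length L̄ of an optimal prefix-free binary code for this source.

2.245 bits/symbol

Repeatedly combine the two least-probable nodes; the expected code length is the sum of the merged weights.
merge 41/500 + 163/1000 → 49/200
merge 59/250 + 239/1000 → 19/40
merge 49/200 + 7/25 → 21/40
merge 19/40 + 21/40 → 1
L = 49/200 + 19/40 + 21/40 + 1 = 449/200 = 2.245 bits/symbol.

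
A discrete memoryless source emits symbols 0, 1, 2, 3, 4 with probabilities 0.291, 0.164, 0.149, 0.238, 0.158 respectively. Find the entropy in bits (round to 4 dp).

2.2687 bits

H = −Σ pᵢ log₂ pᵢ.
−0.291·log₂(0.291) = 0.5182
−0.164·log₂(0.164) = 0.4278
−0.149·log₂(0.149) = 0.4092
−0.238·log₂(0.238) = 0.4929
−0.158·log₂(0.158) = 0.4206
Sum ≈ 2.2687 → 2.2687 bits.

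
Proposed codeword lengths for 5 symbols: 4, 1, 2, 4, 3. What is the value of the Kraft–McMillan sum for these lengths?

With common denominator 2^4 = 16: Σ 2^(−ℓᵢ) = 1/16 + 8/16 + 4/16 + 1/16 + 2/16 = 16/16 = 1.

1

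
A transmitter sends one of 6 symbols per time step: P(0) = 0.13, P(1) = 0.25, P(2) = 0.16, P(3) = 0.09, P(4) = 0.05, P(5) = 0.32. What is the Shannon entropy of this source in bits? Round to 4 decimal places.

H = −Σ pᵢ log₂ pᵢ.
−0.13·log₂(0.13) = 0.3826
−0.25·log₂(0.25) = 0.5000
−0.16·log₂(0.16) = 0.4230
−0.09·log₂(0.09) = 0.3127
−0.05·log₂(0.05) = 0.2161
−0.32·log₂(0.32) = 0.5260
Sum ≈ 2.3604 → 2.3604 bits.

2.3604 bits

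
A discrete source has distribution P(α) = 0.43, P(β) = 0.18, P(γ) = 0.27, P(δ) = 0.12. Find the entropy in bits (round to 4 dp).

H = −Σ pᵢ log₂ pᵢ.
−0.43·log₂(0.43) = 0.5236
−0.18·log₂(0.18) = 0.4453
−0.27·log₂(0.27) = 0.5100
−0.12·log₂(0.12) = 0.3671
Sum ≈ 1.8460 → 1.8460 bits.

1.8460 bits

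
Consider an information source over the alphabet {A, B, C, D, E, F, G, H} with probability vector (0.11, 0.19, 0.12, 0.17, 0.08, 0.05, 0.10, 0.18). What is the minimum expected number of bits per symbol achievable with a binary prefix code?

2.94 bits/symbol

Repeatedly combine the two least-probable nodes; the expected code length is the sum of the merged weights.
merge 1/20 + 2/25 → 13/100
merge 1/10 + 11/100 → 21/100
merge 3/25 + 13/100 → 1/4
merge 17/100 + 9/50 → 7/20
merge 19/100 + 21/100 → 2/5
merge 1/4 + 7/20 → 3/5
merge 2/5 + 3/5 → 1
L = 13/100 + 21/100 + 1/4 + 7/20 + 2/5 + 3/5 + 1 = 147/50 = 2.94 bits/symbol.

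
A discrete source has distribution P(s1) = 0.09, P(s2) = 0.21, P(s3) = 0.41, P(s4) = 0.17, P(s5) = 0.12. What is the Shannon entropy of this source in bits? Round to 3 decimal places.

H = −Σ pᵢ log₂ pᵢ.
−0.09·log₂(0.09) = 0.3127
−0.21·log₂(0.21) = 0.4728
−0.41·log₂(0.41) = 0.5274
−0.17·log₂(0.17) = 0.4346
−0.12·log₂(0.12) = 0.3671
Sum ≈ 2.1145 → 2.115 bits.

2.115 bits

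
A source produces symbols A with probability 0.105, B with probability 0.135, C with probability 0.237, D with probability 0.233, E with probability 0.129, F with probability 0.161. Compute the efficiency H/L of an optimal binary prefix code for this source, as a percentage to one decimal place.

Entropy H = −Σ p log₂ p ≈ 2.5187 bits.
Huffman merges: 21/200+129/1000→117/500; 27/200+161/1000→37/125; 233/1000+117/500→467/1000; 237/1000+37/125→533/1000; 467/1000+533/1000→1. L = 253/100 ≈ 2.5300.
Efficiency = H/L = 2.5187/2.5300 = 99.6%.

99.6%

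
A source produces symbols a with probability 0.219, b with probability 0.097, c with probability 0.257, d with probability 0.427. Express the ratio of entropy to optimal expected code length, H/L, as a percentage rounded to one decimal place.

Entropy H = −Σ p log₂ p ≈ 1.8343 bits.
Huffman merges: 97/1000+219/1000→79/250; 257/1000+79/250→573/1000; 427/1000+573/1000→1. L = 1889/1000 ≈ 1.8890.
Efficiency = H/L = 1.8343/1.8890 = 97.1%.

97.1%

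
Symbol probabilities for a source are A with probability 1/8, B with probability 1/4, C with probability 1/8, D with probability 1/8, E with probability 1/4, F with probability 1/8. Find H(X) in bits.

2.5 bits

Each probability is a power of 1/2, so log₂(1/p) is an integer.
H = Σ p·log₂(1/p) = 1/8·3 + 1/4·2 + 1/8·3 + 1/8·3 + 1/4·2 + 1/8·3 = 2.5 bits.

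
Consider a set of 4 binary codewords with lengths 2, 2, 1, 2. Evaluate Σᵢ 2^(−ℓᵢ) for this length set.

With common denominator 2^2 = 4: Σ 2^(−ℓᵢ) = 1/4 + 1/4 + 2/4 + 1/4 = 5/4 = 1.25.

1.25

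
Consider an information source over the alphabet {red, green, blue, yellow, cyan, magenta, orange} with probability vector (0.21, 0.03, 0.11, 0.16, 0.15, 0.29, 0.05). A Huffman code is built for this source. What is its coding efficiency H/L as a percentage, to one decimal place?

Entropy H = −Σ p log₂ p ≈ 2.5424 bits.
Huffman merges: 3/100+1/20→2/25; 2/25+11/100→19/100; 3/20+4/25→31/100; 19/100+21/100→2/5; 29/100+31/100→3/5; 2/5+3/5→1. L = 129/50 ≈ 2.5800.
Efficiency = H/L = 2.5424/2.5800 = 98.5%.

98.5%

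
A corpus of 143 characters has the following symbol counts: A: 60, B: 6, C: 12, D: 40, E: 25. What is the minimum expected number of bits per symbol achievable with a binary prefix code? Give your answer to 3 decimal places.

2.007 bits/symbol

Probabilities are the counts divided by 143.
Repeatedly combine the two least-probable nodes; the expected code length is the sum of the merged weights.
merge 6/143 + 12/143 → 18/143
merge 18/143 + 25/143 → 43/143
merge 40/143 + 43/143 → 83/143
merge 60/143 + 83/143 → 1
L = 18/143 + 43/143 + 83/143 + 1 = 287/143 ≈ 2.007 bits/symbol.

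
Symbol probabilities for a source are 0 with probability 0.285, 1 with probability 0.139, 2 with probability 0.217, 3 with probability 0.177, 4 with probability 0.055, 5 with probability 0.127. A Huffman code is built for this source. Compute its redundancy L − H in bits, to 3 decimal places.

Entropy H = −Σ p log₂ p ≈ 2.4406 bits.
Huffman merges: 11/200+127/1000→91/500; 139/1000+177/1000→79/250; 91/500+217/1000→399/1000; 57/200+79/250→601/1000; 399/1000+601/1000→1. L = 1249/500 ≈ 2.4980.
L − H = 2.4980 − 2.4406 = 0.057 bits.

0.057 bits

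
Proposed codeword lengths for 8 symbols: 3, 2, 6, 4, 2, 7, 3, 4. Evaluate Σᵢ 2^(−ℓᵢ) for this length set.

0.8984375

With common denominator 2^7 = 128: Σ 2^(−ℓᵢ) = 16/128 + 32/128 + 2/128 + 8/128 + 32/128 + 1/128 + 16/128 + 8/128 = 115/128 = 0.8984375.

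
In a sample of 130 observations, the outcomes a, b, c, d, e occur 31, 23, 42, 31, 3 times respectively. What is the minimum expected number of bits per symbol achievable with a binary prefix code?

Probabilities are the counts divided by 130.
Repeatedly combine the two least-probable nodes; the expected code length is the sum of the merged weights.
merge 3/130 + 23/130 → 1/5
merge 1/5 + 31/130 → 57/130
merge 31/130 + 21/65 → 73/130
merge 57/130 + 73/130 → 1
L = 1/5 + 57/130 + 73/130 + 1 = 11/5 = 2.2 bits/symbol.

2.2 bits/symbol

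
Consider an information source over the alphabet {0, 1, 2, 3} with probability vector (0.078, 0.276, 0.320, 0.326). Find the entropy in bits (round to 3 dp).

1.853 bits

H = −Σ pᵢ log₂ pᵢ.
−0.078·log₂(0.078) = 0.2871
−0.276·log₂(0.276) = 0.5126
−0.320·log₂(0.320) = 0.5260
−0.326·log₂(0.326) = 0.5272
Sum ≈ 1.8529 → 1.853 bits.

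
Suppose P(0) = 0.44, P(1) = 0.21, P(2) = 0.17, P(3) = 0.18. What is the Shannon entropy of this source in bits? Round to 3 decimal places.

H = −Σ pᵢ log₂ pᵢ.
−0.44·log₂(0.44) = 0.5211
−0.21·log₂(0.21) = 0.4728
−0.17·log₂(0.17) = 0.4346
−0.18·log₂(0.18) = 0.4453
Sum ≈ 1.8739 → 1.874 bits.

1.874 bits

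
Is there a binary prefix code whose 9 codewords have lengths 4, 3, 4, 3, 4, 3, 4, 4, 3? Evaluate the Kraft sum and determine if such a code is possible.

0.8125; yes

With common denominator 2^4 = 16: Σ 2^(−ℓᵢ) = 1/16 + 2/16 + 1/16 + 2/16 + 1/16 + 2/16 + 1/16 + 1/16 + 2/16 = 13/16 = 0.8125.
Kraft's inequality requires Σ ≤ 1; here Σ = 0.8125 ≤ 1, so such a prefix code exists.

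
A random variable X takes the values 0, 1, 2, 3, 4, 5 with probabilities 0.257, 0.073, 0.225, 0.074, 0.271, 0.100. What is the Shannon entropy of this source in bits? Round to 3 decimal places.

H = −Σ pᵢ log₂ pᵢ.
−0.257·log₂(0.257) = 0.5038
−0.073·log₂(0.073) = 0.2756
−0.225·log₂(0.225) = 0.4842
−0.074·log₂(0.074) = 0.2780
−0.271·log₂(0.271) = 0.5105
−0.100·log₂(0.100) = 0.3322
Sum ≈ 2.3842 → 2.384 bits.

2.384 bits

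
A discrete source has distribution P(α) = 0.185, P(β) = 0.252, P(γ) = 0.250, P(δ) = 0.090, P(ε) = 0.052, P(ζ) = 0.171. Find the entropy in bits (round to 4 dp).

2.4216 bits

H = −Σ pᵢ log₂ pᵢ.
−0.185·log₂(0.185) = 0.4504
−0.252·log₂(0.252) = 0.5011
−0.250·log₂(0.250) = 0.5000
−0.090·log₂(0.090) = 0.3127
−0.052·log₂(0.052) = 0.2218
−0.171·log₂(0.171) = 0.4357
Sum ≈ 2.4216 → 2.4216 bits.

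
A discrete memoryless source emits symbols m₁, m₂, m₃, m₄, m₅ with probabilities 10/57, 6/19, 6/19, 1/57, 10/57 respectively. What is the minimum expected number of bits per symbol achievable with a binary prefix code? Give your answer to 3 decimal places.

Repeatedly combine the two least-probable nodes; the expected code length is the sum of the merged weights.
merge 1/57 + 10/57 → 11/57
merge 10/57 + 11/57 → 7/19
merge 6/19 + 6/19 → 12/19
merge 7/19 + 12/19 → 1
L = 11/57 + 7/19 + 12/19 + 1 = 125/57 ≈ 2.193 bits/symbol.

2.193 bits/symbol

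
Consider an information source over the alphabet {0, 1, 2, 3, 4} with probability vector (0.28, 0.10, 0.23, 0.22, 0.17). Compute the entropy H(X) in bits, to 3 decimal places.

H = −Σ pᵢ log₂ pᵢ.
−0.28·log₂(0.28) = 0.5142
−0.10·log₂(0.10) = 0.3322
−0.23·log₂(0.23) = 0.4877
−0.22·log₂(0.22) = 0.4806
−0.17·log₂(0.17) = 0.4346
Sum ≈ 2.2492 → 2.249 bits.

2.249 bits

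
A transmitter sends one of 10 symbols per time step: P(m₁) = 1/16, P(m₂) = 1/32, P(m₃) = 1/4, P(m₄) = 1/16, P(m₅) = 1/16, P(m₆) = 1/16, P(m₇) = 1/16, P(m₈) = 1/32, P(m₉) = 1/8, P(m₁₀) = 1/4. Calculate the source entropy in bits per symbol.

2.9375 bits

Each probability is a power of 1/2, so log₂(1/p) is an integer.
H = Σ p·log₂(1/p) = 1/16·4 + 1/32·5 + 1/4·2 + 1/16·4 + 1/16·4 + 1/16·4 + 1/16·4 + 1/32·5 + 1/8·3 + 1/4·2 = 2.9375 bits.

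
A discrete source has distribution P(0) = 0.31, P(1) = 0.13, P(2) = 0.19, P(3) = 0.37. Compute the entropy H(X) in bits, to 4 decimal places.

1.8924 bits

H = −Σ pᵢ log₂ pᵢ.
−0.31·log₂(0.31) = 0.5238
−0.13·log₂(0.13) = 0.3826
−0.19·log₂(0.19) = 0.4552
−0.37·log₂(0.37) = 0.5307
Sum ≈ 1.8924 → 1.8924 bits.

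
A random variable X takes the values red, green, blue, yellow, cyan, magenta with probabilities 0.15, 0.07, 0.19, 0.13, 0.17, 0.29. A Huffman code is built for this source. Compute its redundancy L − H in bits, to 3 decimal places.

Entropy H = −Σ p log₂ p ≈ 2.4695 bits.
Huffman merges: 7/100+13/100→1/5; 3/20+17/100→8/25; 19/100+1/5→39/100; 29/100+8/25→61/100; 39/100+61/100→1. L = 63/25 ≈ 2.5200.
L − H = 2.5200 − 2.4695 = 0.051 bits.

0.051 bits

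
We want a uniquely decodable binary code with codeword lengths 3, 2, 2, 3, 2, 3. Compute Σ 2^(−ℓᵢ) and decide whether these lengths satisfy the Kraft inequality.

1.125; no

With common denominator 2^3 = 8: Σ 2^(−ℓᵢ) = 1/8 + 2/8 + 2/8 + 1/8 + 2/8 + 1/8 = 9/8 = 1.125.
Kraft's inequality requires Σ ≤ 1; here Σ = 1.125 > 1, so no such prefix code exists.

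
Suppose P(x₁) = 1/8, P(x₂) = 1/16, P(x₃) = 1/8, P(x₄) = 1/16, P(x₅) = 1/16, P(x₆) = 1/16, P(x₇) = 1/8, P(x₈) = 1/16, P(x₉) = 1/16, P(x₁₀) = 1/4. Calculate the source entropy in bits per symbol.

3.125 bits

Each probability is a power of 1/2, so log₂(1/p) is an integer.
H = Σ p·log₂(1/p) = 1/8·3 + 1/16·4 + 1/8·3 + 1/16·4 + 1/16·4 + 1/16·4 + 1/8·3 + 1/16·4 + 1/16·4 + 1/4·2 = 3.125 bits.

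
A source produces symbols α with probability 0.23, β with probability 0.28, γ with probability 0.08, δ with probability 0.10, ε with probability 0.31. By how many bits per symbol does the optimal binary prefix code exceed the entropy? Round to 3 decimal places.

0.031 bits

Entropy H = −Σ p log₂ p ≈ 2.1494 bits.
Huffman merges: 2/25+1/10→9/50; 9/50+23/100→41/100; 7/25+31/100→59/100; 41/100+59/100→1. L = 109/50 ≈ 2.1800.
L − H = 2.1800 − 2.1494 = 0.031 bits.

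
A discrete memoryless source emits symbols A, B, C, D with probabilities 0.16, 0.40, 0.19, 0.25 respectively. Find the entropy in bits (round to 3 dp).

1.907 bits

H = −Σ pᵢ log₂ pᵢ.
−0.16·log₂(0.16) = 0.4230
−0.40·log₂(0.40) = 0.5288
−0.19·log₂(0.19) = 0.4552
−0.25·log₂(0.25) = 0.5000
Sum ≈ 1.9070 → 1.907 bits.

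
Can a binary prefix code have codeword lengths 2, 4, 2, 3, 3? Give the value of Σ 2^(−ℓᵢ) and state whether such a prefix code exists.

0.8125; yes

With common denominator 2^4 = 16: Σ 2^(−ℓᵢ) = 4/16 + 1/16 + 4/16 + 2/16 + 2/16 = 13/16 = 0.8125.
Kraft's inequality requires Σ ≤ 1; here Σ = 0.8125 ≤ 1, so such a prefix code exists.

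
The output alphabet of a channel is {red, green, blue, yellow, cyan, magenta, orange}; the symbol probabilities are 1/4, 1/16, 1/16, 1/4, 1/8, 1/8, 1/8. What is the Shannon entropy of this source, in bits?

2.625 bits

Each probability is a power of 1/2, so log₂(1/p) is an integer.
H = Σ p·log₂(1/p) = 1/4·2 + 1/16·4 + 1/16·4 + 1/4·2 + 1/8·3 + 1/8·3 + 1/8·3 = 2.625 bits.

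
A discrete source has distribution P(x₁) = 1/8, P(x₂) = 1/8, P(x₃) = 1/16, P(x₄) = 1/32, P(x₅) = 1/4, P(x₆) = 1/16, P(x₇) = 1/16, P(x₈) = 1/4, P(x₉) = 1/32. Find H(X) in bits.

2.8125 bits

Each probability is a power of 1/2, so log₂(1/p) is an integer.
H = Σ p·log₂(1/p) = 1/8·3 + 1/8·3 + 1/16·4 + 1/32·5 + 1/4·2 + 1/16·4 + 1/16·4 + 1/4·2 + 1/32·5 = 2.8125 bits.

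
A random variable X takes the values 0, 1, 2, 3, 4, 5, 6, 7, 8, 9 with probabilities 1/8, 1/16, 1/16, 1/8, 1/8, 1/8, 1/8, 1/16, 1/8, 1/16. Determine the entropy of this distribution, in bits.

3.25 bits

Each probability is a power of 1/2, so log₂(1/p) is an integer.
H = Σ p·log₂(1/p) = 1/8·3 + 1/16·4 + 1/16·4 + 1/8·3 + 1/8·3 + 1/8·3 + 1/8·3 + 1/16·4 + 1/8·3 + 1/16·4 = 3.25 bits.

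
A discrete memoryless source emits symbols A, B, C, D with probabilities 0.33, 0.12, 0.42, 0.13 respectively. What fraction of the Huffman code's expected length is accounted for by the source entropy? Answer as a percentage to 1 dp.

Entropy H = −Σ p log₂ p ≈ 1.8032 bits.
Huffman merges: 3/25+13/100→1/4; 1/4+33/100→29/50; 21/50+29/50→1. L = 183/100 ≈ 1.8300.
Efficiency = H/L = 1.8032/1.8300 = 98.5%.

98.5%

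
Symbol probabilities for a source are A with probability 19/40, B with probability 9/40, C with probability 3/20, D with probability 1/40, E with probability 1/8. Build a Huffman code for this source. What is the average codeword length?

Repeatedly combine the two least-probable nodes; the expected code length is the sum of the merged weights.
merge 1/40 + 1/8 → 3/20
merge 3/20 + 3/20 → 3/10
merge 9/40 + 3/10 → 21/40
merge 19/40 + 21/40 → 1
L = 3/20 + 3/10 + 21/40 + 1 = 79/40 = 1.975 bits/symbol.

1.975 bits/symbol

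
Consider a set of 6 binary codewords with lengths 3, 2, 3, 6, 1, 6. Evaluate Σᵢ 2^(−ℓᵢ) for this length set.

With common denominator 2^6 = 64: Σ 2^(−ℓᵢ) = 8/64 + 16/64 + 8/64 + 1/64 + 32/64 + 1/64 = 66/64 = 1.03125.

1.03125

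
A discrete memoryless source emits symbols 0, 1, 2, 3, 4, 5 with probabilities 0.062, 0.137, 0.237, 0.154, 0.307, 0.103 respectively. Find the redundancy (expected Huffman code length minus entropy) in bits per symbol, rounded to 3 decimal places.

0.046 bits

Entropy H = −Σ p log₂ p ≈ 2.4103 bits.
Huffman merges: 31/500+103/1000→33/200; 137/1000+77/500→291/1000; 33/200+237/1000→201/500; 291/1000+307/1000→299/500; 201/500+299/500→1. L = 307/125 ≈ 2.4560.
L − H = 2.4560 − 2.4103 = 0.046 bits.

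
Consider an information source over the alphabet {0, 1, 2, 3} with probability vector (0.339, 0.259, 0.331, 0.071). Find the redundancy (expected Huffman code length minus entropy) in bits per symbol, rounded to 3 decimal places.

0.158 bits

Entropy H = −Σ p log₂ p ≈ 1.8328 bits.
Huffman merges: 71/1000+259/1000→33/100; 33/100+331/1000→661/1000; 339/1000+661/1000→1. L = 1991/1000 ≈ 1.9910.
L − H = 1.9910 − 1.8328 = 0.158 bits.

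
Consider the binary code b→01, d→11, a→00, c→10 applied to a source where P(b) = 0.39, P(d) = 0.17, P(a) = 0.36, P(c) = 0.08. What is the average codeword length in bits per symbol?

L̄ = Σ pᵢ·ℓᵢ = 0.39·2 + 0.17·2 + 0.36·2 + 0.08·2 = 2 bits/symbol.

2 bits/symbol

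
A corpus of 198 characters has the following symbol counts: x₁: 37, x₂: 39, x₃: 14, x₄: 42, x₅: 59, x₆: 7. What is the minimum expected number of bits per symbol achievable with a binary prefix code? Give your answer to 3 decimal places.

2.399 bits/symbol

Probabilities are the counts divided by 198.
Repeatedly combine the two least-probable nodes; the expected code length is the sum of the merged weights.
merge 7/198 + 7/99 → 7/66
merge 7/66 + 37/198 → 29/99
merge 13/66 + 7/33 → 9/22
merge 29/99 + 59/198 → 13/22
merge 9/22 + 13/22 → 1
L = 7/66 + 29/99 + 9/22 + 13/22 + 1 = 475/198 ≈ 2.399 bits/symbol.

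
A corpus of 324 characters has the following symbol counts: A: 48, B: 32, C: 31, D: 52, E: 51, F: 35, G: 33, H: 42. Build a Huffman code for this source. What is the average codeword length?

3 bits/symbol

Probabilities are the counts divided by 324.
Repeatedly combine the two least-probable nodes; the expected code length is the sum of the merged weights.
merge 31/324 + 8/81 → 7/36
merge 11/108 + 35/324 → 17/81
merge 7/54 + 4/27 → 5/18
merge 17/108 + 13/81 → 103/324
merge 7/36 + 17/81 → 131/324
merge 5/18 + 103/324 → 193/324
merge 131/324 + 193/324 → 1
L = 7/36 + 17/81 + 5/18 + 103/324 + 131/324 + 193/324 + 1 = 3 bits/symbol.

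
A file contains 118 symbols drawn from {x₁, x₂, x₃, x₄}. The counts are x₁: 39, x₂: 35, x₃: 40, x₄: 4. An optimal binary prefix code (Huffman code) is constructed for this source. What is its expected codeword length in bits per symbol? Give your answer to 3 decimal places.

1.992 bits/symbol

Probabilities are the counts divided by 118.
Repeatedly combine the two least-probable nodes; the expected code length is the sum of the merged weights.
merge 2/59 + 35/118 → 39/118
merge 39/118 + 39/118 → 39/59
merge 20/59 + 39/59 → 1
L = 39/118 + 39/59 + 1 = 235/118 ≈ 1.992 bits/symbol.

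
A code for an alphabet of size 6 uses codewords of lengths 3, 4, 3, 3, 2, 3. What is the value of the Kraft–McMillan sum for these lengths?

With common denominator 2^4 = 16: Σ 2^(−ℓᵢ) = 2/16 + 1/16 + 2/16 + 2/16 + 4/16 + 2/16 = 13/16 = 0.8125.

0.8125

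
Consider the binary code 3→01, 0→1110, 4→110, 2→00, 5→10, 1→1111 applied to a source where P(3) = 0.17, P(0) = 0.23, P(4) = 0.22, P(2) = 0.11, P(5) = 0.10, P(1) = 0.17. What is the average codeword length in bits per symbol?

3.02 bits/symbol

L̄ = Σ pᵢ·ℓᵢ = 0.17·2 + 0.23·4 + 0.22·3 + 0.11·2 + 0.10·2 + 0.17·4 = 3.02 bits/symbol.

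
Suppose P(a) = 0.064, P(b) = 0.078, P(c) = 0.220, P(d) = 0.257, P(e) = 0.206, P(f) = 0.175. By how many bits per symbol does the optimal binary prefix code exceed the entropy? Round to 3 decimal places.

Entropy H = −Σ p log₂ p ≈ 2.4348 bits.
Huffman merges: 8/125+39/500→71/500; 71/500+7/40→317/1000; 103/500+11/50→213/500; 257/1000+317/1000→287/500; 213/500+287/500→1. L = 2459/1000 ≈ 2.4590.
L − H = 2.4590 − 2.4348 = 0.024 bits.

0.024 bits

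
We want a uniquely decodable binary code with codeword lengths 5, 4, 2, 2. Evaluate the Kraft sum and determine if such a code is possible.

0.59375; yes

With common denominator 2^5 = 32: Σ 2^(−ℓᵢ) = 1/32 + 2/32 + 8/32 + 8/32 = 19/32 = 0.59375.
Kraft's inequality requires Σ ≤ 1; here Σ = 0.59375 ≤ 1, so such a prefix code exists.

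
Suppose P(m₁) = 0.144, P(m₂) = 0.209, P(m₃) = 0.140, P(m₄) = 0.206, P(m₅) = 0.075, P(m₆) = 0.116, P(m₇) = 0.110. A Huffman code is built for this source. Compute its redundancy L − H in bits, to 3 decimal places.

0.038 bits

Entropy H = −Σ p log₂ p ≈ 2.7323 bits.
Huffman merges: 3/40+11/100→37/200; 29/250+7/50→32/125; 18/125+37/200→329/1000; 103/500+209/1000→83/200; 32/125+329/1000→117/200; 83/200+117/200→1. L = 277/100 ≈ 2.7700.
L − H = 2.7700 − 2.7323 = 0.038 bits.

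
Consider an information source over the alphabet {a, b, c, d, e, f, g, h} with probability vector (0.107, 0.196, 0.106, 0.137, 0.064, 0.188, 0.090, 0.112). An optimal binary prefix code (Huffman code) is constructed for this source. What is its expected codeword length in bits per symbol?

Repeatedly combine the two least-probable nodes; the expected code length is the sum of the merged weights.
merge 8/125 + 9/100 → 77/500
merge 53/500 + 107/1000 → 213/1000
merge 14/125 + 137/1000 → 249/1000
merge 77/500 + 47/250 → 171/500
merge 49/250 + 213/1000 → 409/1000
merge 249/1000 + 171/500 → 591/1000
merge 409/1000 + 591/1000 → 1
L = 77/500 + 213/1000 + 249/1000 + 171/500 + 409/1000 + 591/1000 + 1 = 1479/500 = 2.958 bits/symbol.

2.958 bits/symbol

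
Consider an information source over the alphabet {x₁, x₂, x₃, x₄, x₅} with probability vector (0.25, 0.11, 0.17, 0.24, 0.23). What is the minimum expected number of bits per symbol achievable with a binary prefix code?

2.28 bits/symbol

Repeatedly combine the two least-probable nodes; the expected code length is the sum of the merged weights.
merge 11/100 + 17/100 → 7/25
merge 23/100 + 6/25 → 47/100
merge 1/4 + 7/25 → 53/100
merge 47/100 + 53/100 → 1
L = 7/25 + 47/100 + 53/100 + 1 = 57/25 = 2.28 bits/symbol.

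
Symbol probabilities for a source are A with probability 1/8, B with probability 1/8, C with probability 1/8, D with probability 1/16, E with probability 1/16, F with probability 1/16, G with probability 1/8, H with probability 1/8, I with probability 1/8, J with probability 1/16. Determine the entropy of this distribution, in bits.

Each probability is a power of 1/2, so log₂(1/p) is an integer.
H = Σ p·log₂(1/p) = 1/8·3 + 1/8·3 + 1/8·3 + 1/16·4 + 1/16·4 + 1/16·4 + 1/8·3 + 1/8·3 + 1/8·3 + 1/16·4 = 3.25 bits.

3.25 bits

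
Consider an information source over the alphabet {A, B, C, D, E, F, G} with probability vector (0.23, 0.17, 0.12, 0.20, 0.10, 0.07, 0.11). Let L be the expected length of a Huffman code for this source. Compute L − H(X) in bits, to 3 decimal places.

0.035 bits

Entropy H = −Σ p log₂ p ≈ 2.7047 bits.
Huffman merges: 7/100+1/10→17/100; 11/100+3/25→23/100; 17/100+17/100→17/50; 1/5+23/100→43/100; 23/100+17/50→57/100; 43/100+57/100→1. L = 137/50 ≈ 2.7400.
L − H = 2.7400 − 2.7047 = 0.035 bits.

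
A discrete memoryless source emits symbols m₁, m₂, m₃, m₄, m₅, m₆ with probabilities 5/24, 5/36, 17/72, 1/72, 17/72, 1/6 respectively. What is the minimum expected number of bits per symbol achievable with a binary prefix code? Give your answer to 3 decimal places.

2.472 bits/symbol

Repeatedly combine the two least-probable nodes; the expected code length is the sum of the merged weights.
merge 1/72 + 5/36 → 11/72
merge 11/72 + 1/6 → 23/72
merge 5/24 + 17/72 → 4/9
merge 17/72 + 23/72 → 5/9
merge 4/9 + 5/9 → 1
L = 11/72 + 23/72 + 4/9 + 5/9 + 1 = 89/36 ≈ 2.472 bits/symbol.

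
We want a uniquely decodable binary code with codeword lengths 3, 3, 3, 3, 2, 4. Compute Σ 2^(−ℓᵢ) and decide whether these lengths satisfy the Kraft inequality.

0.8125; yes

With common denominator 2^4 = 16: Σ 2^(−ℓᵢ) = 2/16 + 2/16 + 2/16 + 2/16 + 4/16 + 1/16 = 13/16 = 0.8125.
Kraft's inequality requires Σ ≤ 1; here Σ = 0.8125 ≤ 1, so such a prefix code exists.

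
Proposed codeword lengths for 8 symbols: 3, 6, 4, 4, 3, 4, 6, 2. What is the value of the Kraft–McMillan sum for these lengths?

0.71875

With common denominator 2^6 = 64: Σ 2^(−ℓᵢ) = 8/64 + 1/64 + 4/64 + 4/64 + 8/64 + 4/64 + 1/64 + 16/64 = 46/64 = 0.71875.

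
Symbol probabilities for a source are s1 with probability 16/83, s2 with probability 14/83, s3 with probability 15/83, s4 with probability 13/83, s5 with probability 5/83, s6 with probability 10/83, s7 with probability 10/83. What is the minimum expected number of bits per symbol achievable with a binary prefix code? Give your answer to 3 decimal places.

2.807 bits/symbol

Repeatedly combine the two least-probable nodes; the expected code length is the sum of the merged weights.
merge 5/83 + 10/83 → 15/83
merge 10/83 + 13/83 → 23/83
merge 14/83 + 15/83 → 29/83
merge 15/83 + 16/83 → 31/83
merge 23/83 + 29/83 → 52/83
merge 31/83 + 52/83 → 1
L = 15/83 + 23/83 + 29/83 + 31/83 + 52/83 + 1 = 233/83 ≈ 2.807 bits/symbol.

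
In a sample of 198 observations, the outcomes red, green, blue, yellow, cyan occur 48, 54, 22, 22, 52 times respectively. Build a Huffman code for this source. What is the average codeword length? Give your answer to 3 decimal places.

2.222 bits/symbol

Probabilities are the counts divided by 198.
Repeatedly combine the two least-probable nodes; the expected code length is the sum of the merged weights.
merge 1/9 + 1/9 → 2/9
merge 2/9 + 8/33 → 46/99
merge 26/99 + 3/11 → 53/99
merge 46/99 + 53/99 → 1
L = 2/9 + 46/99 + 53/99 + 1 = 20/9 ≈ 2.222 bits/symbol.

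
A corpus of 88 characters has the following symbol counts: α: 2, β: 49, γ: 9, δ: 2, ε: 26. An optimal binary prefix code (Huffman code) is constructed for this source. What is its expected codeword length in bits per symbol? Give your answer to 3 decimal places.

1.636 bits/symbol

Probabilities are the counts divided by 88.
Repeatedly combine the two least-probable nodes; the expected code length is the sum of the merged weights.
merge 1/44 + 1/44 → 1/22
merge 1/22 + 9/88 → 13/88
merge 13/88 + 13/44 → 39/88
merge 39/88 + 49/88 → 1
L = 1/22 + 13/88 + 39/88 + 1 = 18/11 ≈ 1.636 bits/symbol.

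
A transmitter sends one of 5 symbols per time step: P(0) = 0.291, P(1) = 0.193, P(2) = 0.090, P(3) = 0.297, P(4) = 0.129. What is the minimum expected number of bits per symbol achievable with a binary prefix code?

Repeatedly combine the two least-probable nodes; the expected code length is the sum of the merged weights.
merge 9/100 + 129/1000 → 219/1000
merge 193/1000 + 219/1000 → 103/250
merge 291/1000 + 297/1000 → 147/250
merge 103/250 + 147/250 → 1
L = 219/1000 + 103/250 + 147/250 + 1 = 2219/1000 = 2.219 bits/symbol.

2.219 bits/symbol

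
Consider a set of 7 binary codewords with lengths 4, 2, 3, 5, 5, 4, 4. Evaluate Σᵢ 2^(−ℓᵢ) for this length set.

With common denominator 2^5 = 32: Σ 2^(−ℓᵢ) = 2/32 + 8/32 + 4/32 + 1/32 + 1/32 + 2/32 + 2/32 = 20/32 = 0.625.

0.625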